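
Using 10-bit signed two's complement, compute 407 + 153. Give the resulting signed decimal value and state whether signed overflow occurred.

407 → 0110010111
153 → 0010011001
  0110010111
+ 0010011001
= 1000110000
Result 1000110000: MSB = 1 → 560 − 1024 = -464.
Both addends are non-negative but the stored result is negative: signed overflow. The true value 407 + 153 = 560 lies outside [-512, 511].

-464; overflow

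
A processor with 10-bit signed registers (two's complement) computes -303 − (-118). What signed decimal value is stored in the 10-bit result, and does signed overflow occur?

-303 → 1011010001
-118 → 1110001010
Subtract via negate-and-add: invert 1110001010 + 1 = 0001110110 (i.e. 118).
  1011010001
+ 0001110110
= 1101000111
Result 1101000111: MSB = 1 → 839 − 1024 = -185.
Addends (after negating the subtrahend) have opposite signs, so signed overflow cannot occur.

-185; no overflow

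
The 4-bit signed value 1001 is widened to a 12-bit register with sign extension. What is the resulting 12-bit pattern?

111111111001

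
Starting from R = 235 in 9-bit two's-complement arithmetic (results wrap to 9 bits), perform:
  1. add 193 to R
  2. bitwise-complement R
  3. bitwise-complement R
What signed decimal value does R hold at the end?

-84

Start: R = 235 = 011101011.
R = 235 + 193 = 428; wraps to -84 = 110101100
R = NOT 110101100 = 001010011 = 83
R = NOT 001010011 = 110101100 = -84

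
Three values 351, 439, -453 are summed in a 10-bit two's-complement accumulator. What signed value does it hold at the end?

337

351 + 439 = 790 → wraps to -234 (1100010110)
-234 + (-453) = -687 → wraps to 337 (0101010001)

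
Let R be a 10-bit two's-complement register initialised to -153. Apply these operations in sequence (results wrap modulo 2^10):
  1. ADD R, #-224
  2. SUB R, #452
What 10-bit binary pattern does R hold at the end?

0011000011

Start: R = -153 = 1101100111.
R = -153 + (-224) = -377 = 1010000111
R = -377 − 452 = -829; wraps to 195 = 0011000011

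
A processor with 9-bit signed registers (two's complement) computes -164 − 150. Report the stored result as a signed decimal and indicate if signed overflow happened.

198; overflow

-164 → 101011100
150 → 010010110
Subtract via negate-and-add: invert 010010110 + 1 = 101101010 (i.e. -150).
  101011100
+ 101101010
= 011000110  (discard carry-out 1)
Result 011000110: MSB = 0 → value 198.
Both addends (after negating the subtrahend) are negative but the stored result is non-negative: signed overflow. The true value -164 − 150 = -314 lies outside [-256, 255].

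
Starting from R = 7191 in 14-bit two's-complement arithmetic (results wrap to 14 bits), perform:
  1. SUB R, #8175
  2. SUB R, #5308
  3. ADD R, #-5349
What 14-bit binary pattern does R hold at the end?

01001010000111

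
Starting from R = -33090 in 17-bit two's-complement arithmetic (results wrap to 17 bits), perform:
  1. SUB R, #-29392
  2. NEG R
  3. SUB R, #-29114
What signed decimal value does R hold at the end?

32812

Start: R = -33090 = 10111111010111110.
R = -33090 − (-29392) = -3698 = 11111000110001110
R = −(-3698) = 3698 = 00000111001110010
R = 3698 − (-29114) = 32812 = 01000000000101100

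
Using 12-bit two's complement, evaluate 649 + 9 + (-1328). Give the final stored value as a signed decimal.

649 + 9 = 658 (001010010010)
658 + (-1328) = -670 (110101100010)

-670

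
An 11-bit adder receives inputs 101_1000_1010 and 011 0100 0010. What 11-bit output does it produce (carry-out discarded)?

00011001100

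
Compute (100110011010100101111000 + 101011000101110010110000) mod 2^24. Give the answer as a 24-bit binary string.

  100110011010100101111000
+ 101011000101110010110000
= 010001100000011000101000  (discard carry-out 1)

010001100000011000101000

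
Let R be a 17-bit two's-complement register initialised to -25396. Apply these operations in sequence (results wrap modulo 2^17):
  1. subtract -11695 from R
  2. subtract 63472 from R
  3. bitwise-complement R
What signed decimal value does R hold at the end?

Start: R = -25396 = 11001110011001100.
R = -25396 − (-11695) = -13701 = 11100101001111011
R = -13701 − 63472 = -77173; wraps to 53899 = 01101001010001011
R = NOT 01101001010001011 = 10010110101110100 = -53900

-53900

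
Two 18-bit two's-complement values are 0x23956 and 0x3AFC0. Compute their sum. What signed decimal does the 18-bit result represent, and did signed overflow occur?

125206; overflow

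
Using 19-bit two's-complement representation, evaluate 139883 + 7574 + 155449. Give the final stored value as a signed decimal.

139883 + 7574 = 147457 (0100100000000000001)
147457 + 155449 = 302906 → wraps to -221382 (1001001111100111010)

-221382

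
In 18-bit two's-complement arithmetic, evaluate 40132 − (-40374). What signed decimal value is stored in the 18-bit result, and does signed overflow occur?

80506; no overflow

40132 → 001001110011000100
-40374 → 110110001001001010
Subtract via negate-and-add: invert 110110001001001010 + 1 = 001001110110110110 (i.e. 40374).
  001001110011000100
+ 001001110110110110
= 010011101001111010
Result 010011101001111010: MSB = 0 → value 80506.
Both addends (after negating the subtrahend) are non-negative and so is the stored result: no signed overflow.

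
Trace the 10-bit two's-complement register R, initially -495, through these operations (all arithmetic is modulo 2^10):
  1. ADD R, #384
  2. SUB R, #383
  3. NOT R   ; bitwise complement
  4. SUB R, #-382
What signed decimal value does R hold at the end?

Start: R = -495 = 1000010001.
R = -495 + 384 = -111 = 1110010001
R = -111 − 383 = -494 = 1000010010
R = NOT 1000010010 = 0111101101 = 493
R = 493 − (-382) = 875; wraps to -149 = 1101101011

-149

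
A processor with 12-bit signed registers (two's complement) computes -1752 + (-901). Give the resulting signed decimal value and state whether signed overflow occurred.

1443; overflow

-1752 → 100100101000
-901 → 110001111011
  100100101000
+ 110001111011
= 010110100011  (discard carry-out 1)
Result 010110100011: MSB = 0 → value 1443.
Both addends are negative but the stored result is non-negative: signed overflow. The true value -1752 + (-901) = -2653 lies outside [-2048, 2047].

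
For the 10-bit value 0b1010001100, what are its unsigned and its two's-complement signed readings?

unsigned = 652, signed = -372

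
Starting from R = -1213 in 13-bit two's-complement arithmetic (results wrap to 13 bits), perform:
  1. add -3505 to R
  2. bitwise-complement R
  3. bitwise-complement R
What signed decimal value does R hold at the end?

3474

Start: R = -1213 = 1101101000011.
R = -1213 + (-3505) = -4718; wraps to 3474 = 0110110010010
R = NOT 0110110010010 = 1001001101101 = -3475
R = NOT 1001001101101 = 0110110010010 = 3474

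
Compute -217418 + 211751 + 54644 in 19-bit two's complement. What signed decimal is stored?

-217418 + 211751 = -5667 (1111110100111011101)
-5667 + 54644 = 48977 (0001011111101010001)

48977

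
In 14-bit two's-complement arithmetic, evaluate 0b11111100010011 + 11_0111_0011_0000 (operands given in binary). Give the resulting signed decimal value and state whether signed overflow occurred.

0b11111100010011 → 11111100010011 = -237 (signed)
11_0111_0011_0000 → 11011100110000 = -2256 (signed)
  11111100010011
+ 11011100110000
= 11011001000011  (discard carry-out 1)
Result 11011001000011: MSB = 1 → 13891 − 16384 = -2493.
Both addends are negative and so is the stored result: no signed overflow.

-2493; no overflow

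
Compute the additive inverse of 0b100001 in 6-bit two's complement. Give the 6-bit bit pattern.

Invert: 011110. Add 1: 011111.
Check: 100001 = -31, 011111 = 31.

011111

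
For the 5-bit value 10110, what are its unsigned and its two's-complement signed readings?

unsigned = 22, signed = -10

Unsigned: 10110 = 22.
Signed: MSB=1 → 22 − 32 = -10.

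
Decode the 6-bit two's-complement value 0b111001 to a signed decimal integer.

-7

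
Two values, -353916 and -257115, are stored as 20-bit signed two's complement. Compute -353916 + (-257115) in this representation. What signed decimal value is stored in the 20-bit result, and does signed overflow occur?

437545; overflow

-353916 → 10101001100110000100
-257115 → 11000001001110100101
  10101001100110000100
+ 11000001001110100101
= 01101010110100101001  (discard carry-out 1)
Result 01101010110100101001: MSB = 0 → value 437545.
Both addends are negative but the stored result is non-negative: signed overflow. The true value -353916 + (-257115) = -611031 lies outside [-524288, 524287].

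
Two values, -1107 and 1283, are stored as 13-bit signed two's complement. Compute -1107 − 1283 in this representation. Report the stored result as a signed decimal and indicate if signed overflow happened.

-1107 → 1101110101101
1283 → 0010100000011
Subtract via negate-and-add: invert 0010100000011 + 1 = 1101011111101 (i.e. -1283).
  1101110101101
+ 1101011111101
= 1011010101010  (discard carry-out 1)
Result 1011010101010: MSB = 1 → 5802 − 8192 = -2390.
Both addends (after negating the subtrahend) are negative and so is the stored result: no signed overflow.

-2390; no overflow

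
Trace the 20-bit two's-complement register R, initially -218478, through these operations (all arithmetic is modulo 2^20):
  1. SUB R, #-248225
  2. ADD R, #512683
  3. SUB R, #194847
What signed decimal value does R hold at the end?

Start: R = -218478 = 11001010101010010010.
R = -218478 − (-248225) = 29747 = 00000111010000110011
R = 29747 + 512683 = 542430; wraps to -506146 = 10000100011011011110
R = -506146 − 194847 = -700993; wraps to 347583 = 01010100110110111111

347583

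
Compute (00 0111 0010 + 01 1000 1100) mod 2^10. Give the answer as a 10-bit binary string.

0111111110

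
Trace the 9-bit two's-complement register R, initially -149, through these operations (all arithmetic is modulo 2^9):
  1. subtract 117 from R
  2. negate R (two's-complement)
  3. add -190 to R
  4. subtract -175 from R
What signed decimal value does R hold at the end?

Start: R = -149 = 101101011.
R = -149 − 117 = -266; wraps to 246 = 011110110
R = −(246) = -246 = 100001010
R = -246 + (-190) = -436; wraps to 76 = 001001100
R = 76 − (-175) = 251 = 011111011

251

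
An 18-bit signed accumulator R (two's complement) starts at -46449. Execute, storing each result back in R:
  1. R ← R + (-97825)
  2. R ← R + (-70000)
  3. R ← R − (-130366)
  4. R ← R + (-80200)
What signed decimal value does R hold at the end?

98036

Start: R = -46449 = 110100101010001111.
R = -46449 + (-97825) = -144274; wraps to 117870 = 011100110001101110
R = 117870 + (-70000) = 47870 = 001011101011111110
R = 47870 − (-130366) = 178236; wraps to -83908 = 101011100000111100
R = -83908 + (-80200) = -164108; wraps to 98036 = 010111111011110100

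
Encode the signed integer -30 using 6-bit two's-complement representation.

100010

|-30| = 30 = 011110 in 6 bits.
Invert the bits: 100001. Add 1: 100010.
Check: 100010 reads as 34 − 64 = -30.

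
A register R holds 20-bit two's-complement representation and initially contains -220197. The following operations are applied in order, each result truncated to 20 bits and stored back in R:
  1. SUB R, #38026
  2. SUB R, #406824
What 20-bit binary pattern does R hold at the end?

01011101101000101001

Start: R = -220197 = 11001010001111011011.
R = -220197 − 38026 = -258223 = 11000000111101010001
R = -258223 − 406824 = -665047; wraps to 383529 = 01011101101000101001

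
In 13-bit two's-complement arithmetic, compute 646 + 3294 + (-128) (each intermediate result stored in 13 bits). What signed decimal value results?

3812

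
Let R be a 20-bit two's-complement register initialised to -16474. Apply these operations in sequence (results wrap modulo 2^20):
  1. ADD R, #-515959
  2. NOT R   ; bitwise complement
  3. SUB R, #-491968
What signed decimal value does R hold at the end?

Start: R = -16474 = 11111011111110100110.
R = -16474 + (-515959) = -532433; wraps to 516143 = 01111110000000101111
R = NOT 01111110000000101111 = 10000001111111010000 = -516144
R = -516144 − (-491968) = -24176 = 11111010000110010000

-24176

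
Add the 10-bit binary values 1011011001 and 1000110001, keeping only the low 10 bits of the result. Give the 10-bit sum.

  1011011001
+ 1000110001
= 0100001010  (discard carry-out 1)

0100001010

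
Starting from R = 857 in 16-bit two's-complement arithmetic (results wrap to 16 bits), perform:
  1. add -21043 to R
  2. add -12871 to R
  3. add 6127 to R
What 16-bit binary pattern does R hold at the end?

1001011011001110

Start: R = 857 = 0000001101011001.
R = 857 + (-21043) = -20186 = 1011000100100110
R = -20186 + (-12871) = -33057; wraps to 32479 = 0111111011011111
R = 32479 + 6127 = 38606; wraps to -26930 = 1001011011001110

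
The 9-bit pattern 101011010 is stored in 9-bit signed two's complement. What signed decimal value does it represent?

-166

MSB is 1, so the value is negative.
Invert: 010100101. Add 1: 010100110 = 166. So the value is −166.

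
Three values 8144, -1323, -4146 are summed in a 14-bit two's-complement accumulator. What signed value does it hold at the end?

2675

8144 + (-1323) = 6821 (01101010100101)
6821 + (-4146) = 2675 (00101001110011)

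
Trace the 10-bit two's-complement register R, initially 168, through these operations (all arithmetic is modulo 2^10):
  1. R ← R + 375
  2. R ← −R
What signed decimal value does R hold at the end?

Start: R = 168 = 0010101000.
R = 168 + 375 = 543; wraps to -481 = 1000011111
R = −(-481) = 481 = 0111100001

481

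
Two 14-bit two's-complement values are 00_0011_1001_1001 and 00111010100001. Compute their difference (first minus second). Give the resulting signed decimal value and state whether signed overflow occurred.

00_0011_1001_1001 → 00001110011001 = 921 (signed)
00111010100001 = 3745 (signed)
Subtract via negate-and-add: invert 00111010100001 + 1 = 11000101011111 (i.e. -3745).
  00001110011001
+ 11000101011111
= 11010011111000
Result 11010011111000: MSB = 1 → 13560 − 16384 = -2824.
Addends (after negating the subtrahend) have opposite signs, so signed overflow cannot occur.

-2824; no overflow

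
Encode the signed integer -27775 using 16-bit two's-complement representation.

1001001110000001

|-27775| = 27775 = 0110110001111111 in 16 bits.
Invert the bits: 1001001110000000. Add 1: 1001001110000001.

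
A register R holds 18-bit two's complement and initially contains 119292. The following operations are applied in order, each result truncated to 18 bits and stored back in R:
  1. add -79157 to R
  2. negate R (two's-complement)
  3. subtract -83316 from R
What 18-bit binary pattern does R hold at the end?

001010100010101101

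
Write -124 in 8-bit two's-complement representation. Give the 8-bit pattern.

|-124| = 124 = 01111100 in 8 bits.
Invert the bits: 10000011. Add 1: 10000100.
Check: 10000100 reads as 132 − 256 = -124.

10000100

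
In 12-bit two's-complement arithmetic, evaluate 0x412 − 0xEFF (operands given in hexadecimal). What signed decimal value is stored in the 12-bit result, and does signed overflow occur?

1299; no overflow

0x412 = 010000010010 = 1042 (signed)
0xEFF = 111011111111 = -257 (signed)
Subtract via negate-and-add: invert 111011111111 + 1 = 000100000001 (i.e. 257).
  010000010010
+ 000100000001
= 010100010011
Result 010100010011: MSB = 0 → value 1299.
Both addends (after negating the subtrahend) are non-negative and so is the stored result: no signed overflow.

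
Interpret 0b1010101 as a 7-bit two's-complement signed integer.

MSB is 1, so the value is negative.
Unsigned reading: 85. Subtract 2^7 = 128: 85 − 128 = -43.

-43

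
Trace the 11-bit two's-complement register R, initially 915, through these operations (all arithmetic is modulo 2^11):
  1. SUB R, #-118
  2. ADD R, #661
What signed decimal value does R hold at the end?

Start: R = 915 = 01110010011.
R = 915 − (-118) = 1033; wraps to -1015 = 10000001001
R = -1015 + 661 = -354 = 11010011110

-354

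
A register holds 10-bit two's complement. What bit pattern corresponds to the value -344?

1010101000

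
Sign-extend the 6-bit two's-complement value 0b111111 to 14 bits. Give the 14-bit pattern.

11111111111111

MSB of 111111 is 1; replicate it into the new high bits.
11111111|111111 → 11111111111111 (still -1).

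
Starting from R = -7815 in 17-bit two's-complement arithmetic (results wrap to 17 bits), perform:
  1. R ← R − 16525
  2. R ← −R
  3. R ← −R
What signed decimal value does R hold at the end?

-24340

Start: R = -7815 = 11110000101111001.
R = -7815 − 16525 = -24340 = 11010000011101100
R = −(-24340) = 24340 = 00101111100010100
R = −(24340) = -24340 = 11010000011101100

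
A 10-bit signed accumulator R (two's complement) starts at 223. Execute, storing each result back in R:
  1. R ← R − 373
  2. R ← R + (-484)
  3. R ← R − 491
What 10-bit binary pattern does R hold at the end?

Start: R = 223 = 0011011111.
R = 223 − 373 = -150 = 1101101010
R = -150 + (-484) = -634; wraps to 390 = 0110000110
R = 390 − 491 = -101 = 1110011011

1110011011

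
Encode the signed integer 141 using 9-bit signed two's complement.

010001101

141 is non-negative, so write it directly in 9 bits: 010001101.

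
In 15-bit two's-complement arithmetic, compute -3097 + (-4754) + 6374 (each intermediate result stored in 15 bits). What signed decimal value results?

-1477

-3097 + (-4754) = -7851 (110000101010101)
-7851 + 6374 = -1477 (111101000111011)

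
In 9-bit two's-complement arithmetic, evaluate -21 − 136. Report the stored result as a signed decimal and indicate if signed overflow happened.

-21 → 111101011
136 → 010001000
Subtract via negate-and-add: invert 010001000 + 1 = 101111000 (i.e. -136).
  111101011
+ 101111000
= 101100011  (discard carry-out 1)
Result 101100011: MSB = 1 → 355 − 512 = -157.
Both addends (after negating the subtrahend) are negative and so is the stored result: no signed overflow.

-157; no overflow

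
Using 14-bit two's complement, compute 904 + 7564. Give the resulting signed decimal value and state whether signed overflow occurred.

904 → 00001110001000
7564 → 01110110001100
  00001110001000
+ 01110110001100
= 10000100010100
Result 10000100010100: MSB = 1 → 8468 − 16384 = -7916.
Both addends are non-negative but the stored result is negative: signed overflow. The true value 904 + 7564 = 8468 lies outside [-8192, 8191].

-7916; overflow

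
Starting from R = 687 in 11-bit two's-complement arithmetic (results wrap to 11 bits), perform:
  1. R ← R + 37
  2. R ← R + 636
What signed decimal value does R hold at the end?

-688

Start: R = 687 = 01010101111.
R = 687 + 37 = 724 = 01011010100
R = 724 + 636 = 1360; wraps to -688 = 10101010000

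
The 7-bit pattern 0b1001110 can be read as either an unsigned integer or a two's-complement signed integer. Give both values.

Unsigned: 1001110 = 78.
Signed: MSB=1 → 78 − 128 = -50.

unsigned = 78, signed = -50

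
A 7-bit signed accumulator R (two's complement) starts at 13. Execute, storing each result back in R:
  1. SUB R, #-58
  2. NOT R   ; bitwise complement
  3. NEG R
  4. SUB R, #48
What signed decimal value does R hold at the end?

24

Start: R = 13 = 0001101.
R = 13 − (-58) = 71; wraps to -57 = 1000111
R = NOT 1000111 = 0111000 = 56
R = −(56) = -56 = 1001000
R = -56 − 48 = -104; wraps to 24 = 0011000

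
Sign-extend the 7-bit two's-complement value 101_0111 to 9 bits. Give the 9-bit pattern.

MSB of 1010111 is 1; replicate it into the new high bits.
11|1010111 → 111010111 (still -41).

111010111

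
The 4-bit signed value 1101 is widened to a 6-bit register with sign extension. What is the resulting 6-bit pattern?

111101

MSB of 1101 is 1; replicate it into the new high bits.
11|1101 → 111101 (still -3).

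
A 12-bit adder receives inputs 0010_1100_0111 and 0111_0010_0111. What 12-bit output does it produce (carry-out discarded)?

100111101110

  001011000111
+ 011100100111
= 100111101110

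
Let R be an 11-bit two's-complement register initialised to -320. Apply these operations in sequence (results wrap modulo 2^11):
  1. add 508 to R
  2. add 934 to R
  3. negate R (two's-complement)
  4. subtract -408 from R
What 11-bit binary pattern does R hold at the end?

Start: R = -320 = 11011000000.
R = -320 + 508 = 188 = 00010111100
R = 188 + 934 = 1122; wraps to -926 = 10001100010
R = −(-926) = 926 = 01110011110
R = 926 − (-408) = 1334; wraps to -714 = 10100110110

10100110110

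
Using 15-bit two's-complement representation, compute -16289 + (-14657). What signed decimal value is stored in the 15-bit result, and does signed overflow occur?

-16289 → 100000001011111
-14657 → 100011010111111
  100000001011111
+ 100011010111111
= 000011100011110  (discard carry-out 1)
Result 000011100011110: MSB = 0 → value 1822.
Both addends are negative but the stored result is non-negative: signed overflow. The true value -16289 + (-14657) = -30946 lies outside [-16384, 16383].

1822; overflow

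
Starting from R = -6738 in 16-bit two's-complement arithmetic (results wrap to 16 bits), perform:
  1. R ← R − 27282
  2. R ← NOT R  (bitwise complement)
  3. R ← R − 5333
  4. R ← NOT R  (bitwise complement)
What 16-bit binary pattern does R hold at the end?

1000111111110001

Start: R = -6738 = 1110010110101110.
R = -6738 − 27282 = -34020; wraps to 31516 = 0111101100011100
R = NOT 0111101100011100 = 1000010011100011 = -31517
R = -31517 − 5333 = -36850; wraps to 28686 = 0111000000001110
R = NOT 0111000000001110 = 1000111111110001 = -28687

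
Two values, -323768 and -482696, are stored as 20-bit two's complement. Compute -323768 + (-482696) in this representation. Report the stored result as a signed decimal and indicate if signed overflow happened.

-323768 → 10110000111101001000
-482696 → 10001010001001111000
  10110000111101001000
+ 10001010001001111000
= 00111011000111000000  (discard carry-out 1)
Result 00111011000111000000: MSB = 0 → value 242112.
Both addends are negative but the stored result is non-negative: signed overflow. The true value -323768 + (-482696) = -806464 lies outside [-524288, 524287].

242112; overflow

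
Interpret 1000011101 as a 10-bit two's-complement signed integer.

MSB is 1, so the value is negative.
Invert: 0111100010. Add 1: 0111100011 = 483. So the value is −483.

-483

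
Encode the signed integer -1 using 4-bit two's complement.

1111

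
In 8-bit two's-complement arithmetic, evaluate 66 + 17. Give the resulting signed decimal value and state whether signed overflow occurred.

83; no overflow

66 → 01000010
17 → 00010001
  01000010
+ 00010001
= 01010011
Result 01010011: MSB = 0 → value 83.
Both addends are non-negative and so is the stored result: no signed overflow.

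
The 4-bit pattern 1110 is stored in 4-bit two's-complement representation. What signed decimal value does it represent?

-2

MSB is 1, so the value is negative.
Unsigned reading: 14. Subtract 2^4 = 16: 14 − 16 = -2.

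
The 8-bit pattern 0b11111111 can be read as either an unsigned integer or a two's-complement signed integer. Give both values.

Unsigned: 11111111 = 255.
Signed: MSB=1 → 255 − 256 = -1.

unsigned = 255, signed = -1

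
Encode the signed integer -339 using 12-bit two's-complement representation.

|-339| = 339 = 000101010011 in 12 bits.
Invert the bits: 111010101100. Add 1: 111010101101.
Check: 111010101101 reads as 3757 − 4096 = -339.

111010101101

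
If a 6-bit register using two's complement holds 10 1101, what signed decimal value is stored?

-19

MSB is 1, so the value is negative.
Unsigned reading: 45. Subtract 2^6 = 64: 45 − 64 = -19.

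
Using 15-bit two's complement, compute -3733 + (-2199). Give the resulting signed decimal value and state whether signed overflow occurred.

-5932; no overflow

-3733 → 111000101101011
-2199 → 111011101101001
  111000101101011
+ 111011101101001
= 110100011010100  (discard carry-out 1)
Result 110100011010100: MSB = 1 → 26836 − 32768 = -5932.
Both addends are negative and so is the stored result: no signed overflow.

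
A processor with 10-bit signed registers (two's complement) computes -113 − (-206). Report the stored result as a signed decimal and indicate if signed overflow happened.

93; no overflow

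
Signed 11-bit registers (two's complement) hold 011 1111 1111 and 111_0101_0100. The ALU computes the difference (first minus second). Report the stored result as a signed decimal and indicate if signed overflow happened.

011 1111 1111 → 01111111111 = 1023 (signed)
111_0101_0100 → 11101010100 = -172 (signed)
Subtract via negate-and-add: invert 11101010100 + 1 = 00010101100 (i.e. 172).
  01111111111
+ 00010101100
= 10010101011
Result 10010101011: MSB = 1 → 1195 − 2048 = -853.
Both addends (after negating the subtrahend) are non-negative but the stored result is negative: signed overflow. The true value 1023 − (-172) = 1195 lies outside [-1024, 1023].

-853; overflow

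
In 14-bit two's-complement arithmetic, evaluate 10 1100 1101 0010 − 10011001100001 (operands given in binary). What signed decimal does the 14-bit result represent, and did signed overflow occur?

1649; no overflow

10 1100 1101 0010 → 10110011010010 = -4910 (signed)
10011001100001 = -6559 (signed)
Subtract via negate-and-add: invert 10011001100001 + 1 = 01100110011111 (i.e. 6559).
  10110011010010
+ 01100110011111
= 00011001110001  (discard carry-out 1)
Result 00011001110001: MSB = 0 → value 1649.
Addends (after negating the subtrahend) have opposite signs, so signed overflow cannot occur.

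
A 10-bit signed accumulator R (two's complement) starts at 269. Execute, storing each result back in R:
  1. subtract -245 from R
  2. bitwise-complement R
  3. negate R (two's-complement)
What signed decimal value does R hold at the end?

Start: R = 269 = 0100001101.
R = 269 − (-245) = 514; wraps to -510 = 1000000010
R = NOT 1000000010 = 0111111101 = 509
R = −(509) = -509 = 1000000011

-509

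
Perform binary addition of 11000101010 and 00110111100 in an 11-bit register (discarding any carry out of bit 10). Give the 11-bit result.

  11000101010
+ 00110111100
= 11111100110

11111100110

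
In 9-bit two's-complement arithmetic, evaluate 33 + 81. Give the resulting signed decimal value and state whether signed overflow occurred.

33 → 000100001
81 → 001010001
  000100001
+ 001010001
= 001110010
Result 001110010: MSB = 0 → value 114.
Both addends are non-negative and so is the stored result: no signed overflow.

114; no overflow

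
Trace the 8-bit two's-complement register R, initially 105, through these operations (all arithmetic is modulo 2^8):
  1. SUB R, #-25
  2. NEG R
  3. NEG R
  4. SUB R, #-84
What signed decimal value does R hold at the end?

-42

Start: R = 105 = 01101001.
R = 105 − (-25) = 130; wraps to -126 = 10000010
R = −(-126) = 126 = 01111110
R = −(126) = -126 = 10000010
R = -126 − (-84) = -42 = 11010110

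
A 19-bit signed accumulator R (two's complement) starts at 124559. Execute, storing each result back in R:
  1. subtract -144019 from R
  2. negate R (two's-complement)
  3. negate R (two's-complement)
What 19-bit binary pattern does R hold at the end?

Start: R = 124559 = 0011110011010001111.
R = 124559 − (-144019) = 268578; wraps to -255710 = 1000001100100100010
R = −(-255710) = 255710 = 0111110011011011110
R = −(255710) = -255710 = 1000001100100100010

1000001100100100010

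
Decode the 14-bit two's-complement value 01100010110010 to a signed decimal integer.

6322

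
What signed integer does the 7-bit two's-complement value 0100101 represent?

37

MSB is 0, so the value is non-negative: 0100101 = 37.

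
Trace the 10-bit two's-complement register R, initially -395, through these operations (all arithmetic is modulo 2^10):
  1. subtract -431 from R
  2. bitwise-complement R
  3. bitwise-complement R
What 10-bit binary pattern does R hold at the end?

0000100100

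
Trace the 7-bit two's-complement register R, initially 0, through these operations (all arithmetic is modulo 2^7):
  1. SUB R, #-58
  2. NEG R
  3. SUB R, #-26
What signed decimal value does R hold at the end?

-32

Start: R = 0 = 0000000.
R = 0 − (-58) = 58 = 0111010
R = −(58) = -58 = 1000110
R = -58 − (-26) = -32 = 1100000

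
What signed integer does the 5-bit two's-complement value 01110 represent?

14

MSB is 0, so the value is non-negative: 01110 = 14.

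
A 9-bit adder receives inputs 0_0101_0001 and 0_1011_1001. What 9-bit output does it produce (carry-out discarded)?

  001010001
+ 010111001
= 100001010

100001010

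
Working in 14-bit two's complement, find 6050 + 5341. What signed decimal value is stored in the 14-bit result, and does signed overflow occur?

6050 → 01011110100010
5341 → 01010011011101
  01011110100010
+ 01010011011101
= 10110001111111
Result 10110001111111: MSB = 1 → 11391 − 16384 = -4993.
Both addends are non-negative but the stored result is negative: signed overflow. The true value 6050 + 5341 = 11391 lies outside [-8192, 8191].

-4993; overflow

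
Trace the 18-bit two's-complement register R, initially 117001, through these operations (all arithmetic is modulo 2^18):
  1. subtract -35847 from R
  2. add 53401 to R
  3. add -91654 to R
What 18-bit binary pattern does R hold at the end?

Start: R = 117001 = 011100100100001001.
R = 117001 − (-35847) = 152848; wraps to -109296 = 100101010100010000
R = -109296 + 53401 = -55895 = 110010010110101001
R = -55895 + (-91654) = -147549; wraps to 114595 = 011011111110100011

011011111110100011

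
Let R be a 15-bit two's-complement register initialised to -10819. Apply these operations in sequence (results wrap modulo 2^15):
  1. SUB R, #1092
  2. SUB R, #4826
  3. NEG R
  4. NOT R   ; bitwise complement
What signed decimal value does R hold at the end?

Start: R = -10819 = 101010110111101.
R = -10819 − 1092 = -11911 = 101000101111001
R = -11911 − 4826 = -16737; wraps to 16031 = 011111010011111
R = −(16031) = -16031 = 100000101100001
R = NOT 100000101100001 = 011111010011110 = 16030

16030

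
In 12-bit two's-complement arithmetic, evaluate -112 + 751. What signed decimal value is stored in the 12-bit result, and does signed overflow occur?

639; no overflow

-112 → 111110010000
751 → 001011101111
  111110010000
+ 001011101111
= 001001111111  (discard carry-out 1)
Result 001001111111: MSB = 0 → value 639.
Addends have opposite signs, so signed overflow cannot occur.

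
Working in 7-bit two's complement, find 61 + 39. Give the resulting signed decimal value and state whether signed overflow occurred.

-28; overflow

61 → 0111101
39 → 0100111
  0111101
+ 0100111
= 1100100
Result 1100100: MSB = 1 → 100 − 128 = -28.
Both addends are non-negative but the stored result is negative: signed overflow. The true value 61 + 39 = 100 lies outside [-64, 63].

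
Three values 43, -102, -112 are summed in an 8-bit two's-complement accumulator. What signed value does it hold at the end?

85

43 + (-102) = -59 (11000101)
-59 + (-112) = -171 → wraps to 85 (01010101)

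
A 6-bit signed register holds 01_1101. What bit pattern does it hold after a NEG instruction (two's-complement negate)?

Invert: 100010. Add 1: 100011.

100011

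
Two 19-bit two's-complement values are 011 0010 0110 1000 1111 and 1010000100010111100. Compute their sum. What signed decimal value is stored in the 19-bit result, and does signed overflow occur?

011 0010 0110 1000 1111 → 0110010011010001111 = 206479 (signed)
1010000100010111100 = -194372 (signed)
  0110010011010001111
+ 1010000100010111100
= 0000010111101001011  (discard carry-out 1)
Result 0000010111101001011: MSB = 0 → value 12107.
Addends have opposite signs, so signed overflow cannot occur.

12107; no overflow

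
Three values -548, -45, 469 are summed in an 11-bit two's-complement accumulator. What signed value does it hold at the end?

-124

-548 + (-45) = -593 (10110101111)
-593 + 469 = -124 (11110000100)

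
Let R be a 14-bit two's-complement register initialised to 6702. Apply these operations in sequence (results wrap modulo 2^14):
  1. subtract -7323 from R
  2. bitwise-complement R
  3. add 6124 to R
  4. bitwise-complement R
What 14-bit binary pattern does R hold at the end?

Start: R = 6702 = 01101000101110.
R = 6702 − (-7323) = 14025; wraps to -2359 = 11011011001001
R = NOT 11011011001001 = 00100100110110 = 2358
R = 2358 + 6124 = 8482; wraps to -7902 = 10000100100010
R = NOT 10000100100010 = 01111011011101 = 7901

01111011011101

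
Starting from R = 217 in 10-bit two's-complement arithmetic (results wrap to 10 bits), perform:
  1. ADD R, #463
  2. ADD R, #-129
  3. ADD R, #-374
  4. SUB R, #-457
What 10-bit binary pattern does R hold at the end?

1001111010

Start: R = 217 = 0011011001.
R = 217 + 463 = 680; wraps to -344 = 1010101000
R = -344 + (-129) = -473 = 1000100111
R = -473 + (-374) = -847; wraps to 177 = 0010110001
R = 177 − (-457) = 634; wraps to -390 = 1001111010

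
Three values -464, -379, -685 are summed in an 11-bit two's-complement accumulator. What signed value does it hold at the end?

-464 + (-379) = -843 (10010110101)
-843 + (-685) = -1528 → wraps to 520 (01000001000)

520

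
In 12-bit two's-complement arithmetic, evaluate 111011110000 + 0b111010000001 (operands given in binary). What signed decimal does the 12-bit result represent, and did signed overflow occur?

111011110000 = -272 (signed)
0b111010000001 → 111010000001 = -383 (signed)
  111011110000
+ 111010000001
= 110101110001  (discard carry-out 1)
Result 110101110001: MSB = 1 → 3441 − 4096 = -655.
Both addends are negative and so is the stored result: no signed overflow.

-655; no overflow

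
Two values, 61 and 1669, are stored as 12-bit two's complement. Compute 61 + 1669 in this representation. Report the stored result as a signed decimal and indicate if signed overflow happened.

61 → 000000111101
1669 → 011010000101
  000000111101
+ 011010000101
= 011011000010
Result 011011000010: MSB = 0 → value 1730.
Both addends are non-negative and so is the stored result: no signed overflow.

1730; no overflow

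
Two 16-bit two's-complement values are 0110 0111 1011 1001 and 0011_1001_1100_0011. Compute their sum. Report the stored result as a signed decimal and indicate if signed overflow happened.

-24196; overflow

0110 0111 1011 1001 → 0110011110111001 = 26553 (signed)
0011_1001_1100_0011 → 0011100111000011 = 14787 (signed)
  0110011110111001
+ 0011100111000011
= 1010000101111100
Result 1010000101111100: MSB = 1 → 41340 − 65536 = -24196.
Both addends are non-negative but the stored result is negative: signed overflow. The true value 26553 + 14787 = 41340 lies outside [-32768, 32767].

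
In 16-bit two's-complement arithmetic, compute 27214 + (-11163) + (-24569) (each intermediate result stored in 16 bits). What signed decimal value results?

27214 + (-11163) = 16051 (0011111010110011)
16051 + (-24569) = -8518 (1101111010111010)

-8518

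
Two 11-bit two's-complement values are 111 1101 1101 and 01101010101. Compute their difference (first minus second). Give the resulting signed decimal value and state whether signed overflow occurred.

-888; no overflow

111 1101 1101 → 11111011101 = -35 (signed)
01101010101 = 853 (signed)
Subtract via negate-and-add: invert 01101010101 + 1 = 10010101011 (i.e. -853).
  11111011101
+ 10010101011
= 10010001000  (discard carry-out 1)
Result 10010001000: MSB = 1 → 1160 − 2048 = -888.
Both addends (after negating the subtrahend) are negative and so is the stored result: no signed overflow.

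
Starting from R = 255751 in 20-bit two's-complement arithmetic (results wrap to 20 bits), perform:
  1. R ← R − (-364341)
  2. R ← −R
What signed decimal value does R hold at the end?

428484

Start: R = 255751 = 00111110011100000111.
R = 255751 − (-364341) = 620092; wraps to -428484 = 10010111011000111100
R = −(-428484) = 428484 = 01101000100111000100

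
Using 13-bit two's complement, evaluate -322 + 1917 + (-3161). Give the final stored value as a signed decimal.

-1566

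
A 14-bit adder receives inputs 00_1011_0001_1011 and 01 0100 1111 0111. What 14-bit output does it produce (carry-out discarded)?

  00101100011011
+ 01010011110111
= 10000000010010

10000000010010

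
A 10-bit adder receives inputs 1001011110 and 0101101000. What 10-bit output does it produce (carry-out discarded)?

  1001011110
+ 0101101000
= 1111000110

1111000110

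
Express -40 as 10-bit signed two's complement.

|-40| = 40 = 0000101000 in 10 bits.
Invert the bits: 1111010111. Add 1: 1111011000.
Check: 1111011000 reads as 984 − 1024 = -40.

1111011000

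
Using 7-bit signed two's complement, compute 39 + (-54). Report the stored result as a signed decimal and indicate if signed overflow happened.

39 → 0100111
-54 → 1001010
  0100111
+ 1001010
= 1110001
Result 1110001: MSB = 1 → 113 − 128 = -15.
Addends have opposite signs, so signed overflow cannot occur.

-15; no overflow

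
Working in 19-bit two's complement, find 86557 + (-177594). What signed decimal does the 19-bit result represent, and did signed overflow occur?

86557 → 0010101001000011101
-177594 → 1010100101001000110
  0010101001000011101
+ 1010100101001000110
= 1101001110001100011
Result 1101001110001100011: MSB = 1 → 433251 − 524288 = -91037.
Addends have opposite signs, so signed overflow cannot occur.

-91037; no overflow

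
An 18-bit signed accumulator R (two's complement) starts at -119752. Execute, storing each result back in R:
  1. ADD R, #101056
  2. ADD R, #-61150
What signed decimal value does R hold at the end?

-79846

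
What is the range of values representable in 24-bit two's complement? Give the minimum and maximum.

Minimum: −2^23 = -8388608.
Maximum: 2^23 − 1 = 8388607.

min = -8388608, max = 8388607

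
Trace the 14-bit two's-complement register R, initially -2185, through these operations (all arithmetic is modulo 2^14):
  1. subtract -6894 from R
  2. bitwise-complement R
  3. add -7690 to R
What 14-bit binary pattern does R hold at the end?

Start: R = -2185 = 11011101110111.
R = -2185 − (-6894) = 4709 = 01001001100101
R = NOT 01001001100101 = 10110110011010 = -4710
R = -4710 + (-7690) = -12400; wraps to 3984 = 00111110010000

00111110010000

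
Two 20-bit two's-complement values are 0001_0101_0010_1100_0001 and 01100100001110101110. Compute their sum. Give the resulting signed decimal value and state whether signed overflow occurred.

0001_0101_0010_1100_0001 → 00010101001011000001 = 86721 (signed)
01100100001110101110 = 410542 (signed)
  00010101001011000001
+ 01100100001110101110
= 01111001011001101111
Result 01111001011001101111: MSB = 0 → value 497263.
Both addends are non-negative and so is the stored result: no signed overflow.

497263; no overflow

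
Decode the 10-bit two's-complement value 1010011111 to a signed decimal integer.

-353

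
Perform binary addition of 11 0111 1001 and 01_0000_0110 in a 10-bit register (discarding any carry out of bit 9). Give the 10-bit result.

0001111111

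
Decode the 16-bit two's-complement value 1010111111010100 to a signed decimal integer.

-20524

MSB is 1, so the value is negative.
Unsigned reading: 45012. Subtract 2^16 = 65536: 45012 − 65536 = -20524.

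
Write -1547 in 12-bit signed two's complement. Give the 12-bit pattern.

|-1547| = 1547 = 011000001011 in 12 bits.
Invert the bits: 100111110100. Add 1: 100111110101.

100111110101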